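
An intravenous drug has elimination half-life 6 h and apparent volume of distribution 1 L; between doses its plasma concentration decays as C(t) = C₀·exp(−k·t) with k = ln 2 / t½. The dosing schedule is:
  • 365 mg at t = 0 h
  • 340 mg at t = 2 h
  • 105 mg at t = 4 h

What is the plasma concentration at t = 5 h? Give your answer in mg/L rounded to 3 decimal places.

538.810 mg/L

k = ln 2 / 6 = 0.11552 per h
Dose 1 (365 mg at t=0 h): 365·exp(−0.11552·5) = 204.849 mg/L
Dose 2 (340 mg at t=2 h): 340·exp(−0.11552·3) = 240.416 mg/L
Dose 3 (105 mg at t=4 h): 105·exp(−0.11552·1) = 93.544 mg/L
C(5) = 204.849 + 240.416 + 93.544 = 538.810 mg/L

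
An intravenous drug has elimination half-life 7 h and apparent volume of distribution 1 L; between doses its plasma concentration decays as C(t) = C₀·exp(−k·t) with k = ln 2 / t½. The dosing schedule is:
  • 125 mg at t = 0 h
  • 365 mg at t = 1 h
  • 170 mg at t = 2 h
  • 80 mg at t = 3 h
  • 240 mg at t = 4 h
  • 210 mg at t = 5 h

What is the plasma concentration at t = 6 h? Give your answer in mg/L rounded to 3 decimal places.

k = ln 2 / 7 = 0.09902 per h
Dose 1 (125 mg at t=0 h): 125·exp(−0.09902·6) = 69.006 mg/L
Dose 2 (365 mg at t=1 h): 365·exp(−0.09902·5) = 222.470 mg/L
Dose 3 (170 mg at t=2 h): 170·exp(−0.09902·4) = 114.402 mg/L
Dose 4 (80 mg at t=3 h): 80·exp(−0.09902·3) = 59.440 mg/L
Dose 5 (240 mg at t=4 h): 240·exp(−0.09902·2) = 196.880 mg/L
Dose 6 (210 mg at t=5 h): 210·exp(−0.09902·1) = 190.202 mg/L
C(6) = 69.006 + 222.470 + 114.402 + 59.440 + 196.880 + 190.202 = 852.399 mg/L

852.399 mg/L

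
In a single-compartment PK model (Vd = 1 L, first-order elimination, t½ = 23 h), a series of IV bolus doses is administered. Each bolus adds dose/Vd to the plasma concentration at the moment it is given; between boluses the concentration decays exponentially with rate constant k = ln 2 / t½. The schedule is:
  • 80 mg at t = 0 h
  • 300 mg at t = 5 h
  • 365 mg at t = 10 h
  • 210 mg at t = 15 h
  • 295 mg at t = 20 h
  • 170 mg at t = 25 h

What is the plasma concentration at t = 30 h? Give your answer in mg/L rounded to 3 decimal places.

k = ln 2 / 23 = 0.03014 per h
Dose 1 (80 mg at t=0 h): 80·exp(−0.03014·30) = 32.392 mg/L
Dose 2 (300 mg at t=5 h): 300·exp(−0.03014·25) = 141.226 mg/L
Dose 3 (365 mg at t=10 h): 365·exp(−0.03014·20) = 199.769 mg/L
Dose 4 (210 mg at t=15 h): 210·exp(−0.03014·15) = 133.627 mg/L
Dose 5 (295 mg at t=20 h): 295·exp(−0.03014·10) = 218.243 mg/L
Dose 6 (170 mg at t=25 h): 170·exp(−0.03014·5) = 146.220 mg/L
C(30) = 32.392 + 141.226 + 199.769 + 133.627 + 218.243 + 146.220 = 871.477 mg/L

871.477 mg/L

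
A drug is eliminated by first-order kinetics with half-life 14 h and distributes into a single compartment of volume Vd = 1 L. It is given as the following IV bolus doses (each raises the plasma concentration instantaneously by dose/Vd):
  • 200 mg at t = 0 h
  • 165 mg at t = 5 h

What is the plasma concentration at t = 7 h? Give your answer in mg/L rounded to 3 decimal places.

290.866 mg/L

k = ln 2 / 14 = 0.04951 per h
Dose 1 (200 mg at t=0 h): 200·exp(−0.04951·7) = 141.421 mg/L
Dose 2 (165 mg at t=5 h): 165·exp(−0.04951·2) = 149.444 mg/L
C(7) = 141.421 + 149.444 = 290.866 mg/L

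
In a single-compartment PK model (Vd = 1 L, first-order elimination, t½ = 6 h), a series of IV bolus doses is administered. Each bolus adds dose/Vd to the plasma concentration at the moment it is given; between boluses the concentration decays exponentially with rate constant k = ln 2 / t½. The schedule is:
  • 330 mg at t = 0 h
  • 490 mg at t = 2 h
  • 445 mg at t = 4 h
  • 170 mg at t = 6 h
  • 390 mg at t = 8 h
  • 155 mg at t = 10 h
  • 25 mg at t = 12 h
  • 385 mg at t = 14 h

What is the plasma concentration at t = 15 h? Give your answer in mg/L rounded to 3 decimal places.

k = ln 2 / 6 = 0.11552 per h
Dose 1 (330 mg at t=0 h): 330·exp(−0.11552·15) = 58.336 mg/L
Dose 2 (490 mg at t=2 h): 490·exp(−0.11552·13) = 109.135 mg/L
Dose 3 (445 mg at t=4 h): 445·exp(−0.11552·11) = 124.874 mg/L
Dose 4 (170 mg at t=6 h): 170·exp(−0.11552·9) = 60.104 mg/L
Dose 5 (390 mg at t=8 h): 390·exp(−0.11552·7) = 173.725 mg/L
Dose 6 (155 mg at t=10 h): 155·exp(−0.11552·5) = 86.991 mg/L
Dose 7 (25 mg at t=12 h): 25·exp(−0.11552·3) = 17.678 mg/L
Dose 8 (385 mg at t=14 h): 385·exp(−0.11552·1) = 342.996 mg/L
C(15) = 58.336 + 109.135 + 124.874 + 60.104 + 173.725 + 86.991 + 17.678 + 342.996 = 973.839 mg/L

973.839 mg/L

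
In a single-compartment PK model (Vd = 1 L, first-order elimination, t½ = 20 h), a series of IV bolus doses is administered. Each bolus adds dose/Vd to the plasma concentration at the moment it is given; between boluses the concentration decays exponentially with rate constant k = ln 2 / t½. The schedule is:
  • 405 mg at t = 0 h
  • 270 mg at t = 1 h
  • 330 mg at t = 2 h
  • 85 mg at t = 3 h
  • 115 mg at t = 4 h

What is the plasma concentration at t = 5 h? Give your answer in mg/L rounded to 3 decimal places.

1063.415 mg/L

k = ln 2 / 20 = 0.03466 per h
Dose 1 (405 mg at t=0 h): 405·exp(−0.03466·5) = 340.563 mg/L
Dose 2 (270 mg at t=1 h): 270·exp(−0.03466·4) = 235.049 mg/L
Dose 3 (330 mg at t=2 h): 330·exp(−0.03466·3) = 297.413 mg/L
Dose 4 (85 mg at t=3 h): 85·exp(−0.03466·2) = 79.308 mg/L
Dose 5 (115 mg at t=4 h): 115·exp(−0.03466·1) = 111.083 mg/L
C(5) = 340.563 + 235.049 + 297.413 + 79.308 + 111.083 = 1063.415 mg/L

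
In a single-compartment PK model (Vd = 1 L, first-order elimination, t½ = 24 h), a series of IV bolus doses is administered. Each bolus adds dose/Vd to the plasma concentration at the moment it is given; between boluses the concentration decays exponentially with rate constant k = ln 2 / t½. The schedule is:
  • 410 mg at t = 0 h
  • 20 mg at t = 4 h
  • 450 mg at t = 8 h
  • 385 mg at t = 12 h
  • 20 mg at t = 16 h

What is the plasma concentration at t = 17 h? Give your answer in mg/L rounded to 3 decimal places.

964.330 mg/L

k = ln 2 / 24 = 0.02888 per h
Dose 1 (410 mg at t=0 h): 410·exp(−0.02888·17) = 250.931 mg/L
Dose 2 (20 mg at t=4 h): 20·exp(−0.02888·13) = 13.740 mg/L
Dose 3 (450 mg at t=8 h): 450·exp(−0.02888·9) = 346.997 mg/L
Dose 4 (385 mg at t=12 h): 385·exp(−0.02888·5) = 333.232 mg/L
Dose 5 (20 mg at t=16 h): 20·exp(−0.02888·1) = 19.431 mg/L
C(17) = 250.931 + 13.740 + 346.997 + 333.232 + 19.431 = 964.330 mg/L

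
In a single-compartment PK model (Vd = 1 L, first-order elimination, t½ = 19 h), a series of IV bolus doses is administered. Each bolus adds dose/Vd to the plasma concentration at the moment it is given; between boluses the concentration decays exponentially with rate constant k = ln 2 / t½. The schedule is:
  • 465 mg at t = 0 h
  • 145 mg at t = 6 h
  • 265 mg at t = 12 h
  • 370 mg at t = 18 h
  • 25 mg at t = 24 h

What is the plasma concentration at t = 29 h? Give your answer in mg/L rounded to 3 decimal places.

k = ln 2 / 19 = 0.03648 per h
Dose 1 (465 mg at t=0 h): 465·exp(−0.03648·29) = 161.431 mg/L
Dose 2 (145 mg at t=6 h): 145·exp(−0.03648·23) = 62.656 mg/L
Dose 3 (265 mg at t=12 h): 265·exp(−0.03648·17) = 142.529 mg/L
Dose 4 (370 mg at t=18 h): 370·exp(−0.03648·11) = 247.697 mg/L
Dose 5 (25 mg at t=24 h): 25·exp(−0.03648·5) = 20.832 mg/L
C(29) = 161.431 + 62.656 + 142.529 + 247.697 + 20.832 = 635.145 mg/L

635.145 mg/L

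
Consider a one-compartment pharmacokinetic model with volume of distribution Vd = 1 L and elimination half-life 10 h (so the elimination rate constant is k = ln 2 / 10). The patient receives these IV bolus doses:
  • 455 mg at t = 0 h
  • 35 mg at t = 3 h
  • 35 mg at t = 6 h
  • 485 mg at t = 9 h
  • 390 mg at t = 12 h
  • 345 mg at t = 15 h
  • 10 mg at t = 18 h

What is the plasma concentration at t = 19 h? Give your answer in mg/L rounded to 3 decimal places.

k = ln 2 / 10 = 0.06931 per h
Dose 1 (455 mg at t=0 h): 455·exp(−0.06931·19) = 121.914 mg/L
Dose 2 (35 mg at t=3 h): 35·exp(−0.06931·16) = 11.546 mg/L
Dose 3 (35 mg at t=6 h): 35·exp(−0.06931·13) = 14.214 mg/L
Dose 4 (485 mg at t=9 h): 485·exp(−0.06931·10) = 242.500 mg/L
Dose 5 (390 mg at t=12 h): 390·exp(−0.06931·7) = 240.073 mg/L
Dose 6 (345 mg at t=15 h): 345·exp(−0.06931·4) = 261.461 mg/L
Dose 7 (10 mg at t=18 h): 10·exp(−0.06931·1) = 9.330 mg/L
C(19) = 121.914 + 11.546 + 14.214 + 242.500 + 240.073 + 261.461 + 9.330 = 901.039 mg/L

901.039 mg/L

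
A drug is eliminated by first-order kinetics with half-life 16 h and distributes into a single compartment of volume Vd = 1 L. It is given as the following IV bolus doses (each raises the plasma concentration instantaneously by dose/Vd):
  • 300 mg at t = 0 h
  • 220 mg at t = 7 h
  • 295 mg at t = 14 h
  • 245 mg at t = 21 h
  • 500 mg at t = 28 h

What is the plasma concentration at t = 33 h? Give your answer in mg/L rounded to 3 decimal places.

820.970 mg/L

k = ln 2 / 16 = 0.04332 per h
Dose 1 (300 mg at t=0 h): 300·exp(−0.04332·33) = 71.820 mg/L
Dose 2 (220 mg at t=7 h): 220·exp(−0.04332·26) = 71.326 mg/L
Dose 3 (295 mg at t=14 h): 295·exp(−0.04332·19) = 129.524 mg/L
Dose 4 (245 mg at t=21 h): 245·exp(−0.04332·12) = 145.678 mg/L
Dose 5 (500 mg at t=28 h): 500·exp(−0.04332·5) = 402.623 mg/L
C(33) = 71.820 + 71.326 + 129.524 + 145.678 + 402.623 = 820.970 mg/L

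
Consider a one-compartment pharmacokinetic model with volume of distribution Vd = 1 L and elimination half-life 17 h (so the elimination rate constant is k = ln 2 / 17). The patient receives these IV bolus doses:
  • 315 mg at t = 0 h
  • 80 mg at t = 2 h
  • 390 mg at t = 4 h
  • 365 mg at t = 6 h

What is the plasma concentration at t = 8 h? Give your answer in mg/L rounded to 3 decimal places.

957.691 mg/L

k = ln 2 / 17 = 0.04077 per h
Dose 1 (315 mg at t=0 h): 315·exp(−0.04077·8) = 227.326 mg/L
Dose 2 (80 mg at t=2 h): 80·exp(−0.04077·6) = 62.639 mg/L
Dose 3 (390 mg at t=4 h): 390·exp(−0.04077·4) = 331.310 mg/L
Dose 4 (365 mg at t=6 h): 365·exp(−0.04077·2) = 336.417 mg/L
C(8) = 227.326 + 62.639 + 331.310 + 336.417 = 957.691 mg/L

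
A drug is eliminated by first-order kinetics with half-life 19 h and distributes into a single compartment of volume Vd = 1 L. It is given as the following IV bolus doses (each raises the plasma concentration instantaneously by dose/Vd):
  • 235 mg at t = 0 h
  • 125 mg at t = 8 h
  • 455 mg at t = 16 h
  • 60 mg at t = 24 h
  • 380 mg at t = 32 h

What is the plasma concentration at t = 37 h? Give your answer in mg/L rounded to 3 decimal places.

669.801 mg/L

k = ln 2 / 19 = 0.03648 per h
Dose 1 (235 mg at t=0 h): 235·exp(−0.03648·37) = 60.933 mg/L
Dose 2 (125 mg at t=8 h): 125·exp(−0.03648·29) = 43.395 mg/L
Dose 3 (455 mg at t=16 h): 455·exp(−0.03648·21) = 211.492 mg/L
Dose 4 (60 mg at t=24 h): 60·exp(−0.03648·13) = 37.341 mg/L
Dose 5 (380 mg at t=32 h): 380·exp(−0.03648·5) = 316.640 mg/L
C(37) = 60.933 + 43.395 + 211.492 + 37.341 + 316.640 = 669.801 mg/L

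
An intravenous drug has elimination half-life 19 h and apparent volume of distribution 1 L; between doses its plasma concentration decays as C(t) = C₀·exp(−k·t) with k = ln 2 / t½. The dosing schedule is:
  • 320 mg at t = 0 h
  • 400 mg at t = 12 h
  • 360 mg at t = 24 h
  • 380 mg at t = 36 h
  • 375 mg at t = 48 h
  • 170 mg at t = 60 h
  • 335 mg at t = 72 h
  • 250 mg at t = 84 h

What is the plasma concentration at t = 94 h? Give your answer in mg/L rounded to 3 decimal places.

547.175 mg/L

k = ln 2 / 19 = 0.03648 per h
Dose 1 (320 mg at t=0 h): 320·exp(−0.03648·94) = 10.372 mg/L
Dose 2 (400 mg at t=12 h): 400·exp(−0.03648·82) = 20.085 mg/L
Dose 3 (360 mg at t=24 h): 360·exp(−0.03648·70) = 28.006 mg/L
Dose 4 (380 mg at t=36 h): 380·exp(−0.03648·58) = 45.798 mg/L
Dose 5 (375 mg at t=48 h): 375·exp(−0.03648·46) = 70.020 mg/L
Dose 6 (170 mg at t=60 h): 170·exp(−0.03648·34) = 49.177 mg/L
Dose 7 (335 mg at t=72 h): 335·exp(−0.03648·22) = 150.136 mg/L
Dose 8 (250 mg at t=84 h): 250·exp(−0.03648·10) = 173.581 mg/L
C(94) = 10.372 + 20.085 + 28.006 + 45.798 + 70.020 + 49.177 + 150.136 + 173.581 = 547.175 mg/L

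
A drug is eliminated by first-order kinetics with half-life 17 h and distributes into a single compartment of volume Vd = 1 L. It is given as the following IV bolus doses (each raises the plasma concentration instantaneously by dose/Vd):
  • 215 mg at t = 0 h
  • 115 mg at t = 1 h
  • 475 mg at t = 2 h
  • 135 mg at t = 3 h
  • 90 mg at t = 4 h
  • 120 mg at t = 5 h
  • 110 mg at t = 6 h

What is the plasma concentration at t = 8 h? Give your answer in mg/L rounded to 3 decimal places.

1007.651 mg/L

k = ln 2 / 17 = 0.04077 per h
Dose 1 (215 mg at t=0 h): 215·exp(−0.04077·8) = 155.159 mg/L
Dose 2 (115 mg at t=1 h): 115·exp(−0.04077·7) = 86.446 mg/L
Dose 3 (475 mg at t=2 h): 475·exp(−0.04077·6) = 371.918 mg/L
Dose 4 (135 mg at t=3 h): 135·exp(−0.04077·5) = 110.102 mg/L
Dose 5 (90 mg at t=4 h): 90·exp(−0.04077·4) = 76.456 mg/L
Dose 6 (120 mg at t=5 h): 120·exp(−0.04077·3) = 106.184 mg/L
Dose 7 (110 mg at t=6 h): 110·exp(−0.04077·2) = 101.386 mg/L
C(8) = 155.159 + 86.446 + 371.918 + 110.102 + 76.456 + 106.184 + 101.386 = 1007.651 mg/L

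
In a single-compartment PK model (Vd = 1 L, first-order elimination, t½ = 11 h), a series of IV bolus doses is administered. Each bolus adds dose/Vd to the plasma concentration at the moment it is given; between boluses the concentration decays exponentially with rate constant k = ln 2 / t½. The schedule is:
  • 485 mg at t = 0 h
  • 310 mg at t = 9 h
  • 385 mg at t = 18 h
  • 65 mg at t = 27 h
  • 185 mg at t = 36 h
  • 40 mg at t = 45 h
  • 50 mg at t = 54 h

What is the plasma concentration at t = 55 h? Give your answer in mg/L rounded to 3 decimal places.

204.896 mg/L

k = ln 2 / 11 = 0.06301 per h
Dose 1 (485 mg at t=0 h): 485·exp(−0.06301·55) = 15.156 mg/L
Dose 2 (310 mg at t=9 h): 310·exp(−0.06301·46) = 17.081 mg/L
Dose 3 (385 mg at t=18 h): 385·exp(−0.06301·37) = 37.403 mg/L
Dose 4 (65 mg at t=27 h): 65·exp(−0.06301·28) = 11.134 mg/L
Dose 5 (185 mg at t=36 h): 185·exp(−0.06301·19) = 55.874 mg/L
Dose 6 (40 mg at t=45 h): 40·exp(−0.06301·10) = 21.301 mg/L
Dose 7 (50 mg at t=54 h): 50·exp(−0.06301·1) = 46.947 mg/L
C(55) = 15.156 + 17.081 + 37.403 + 11.134 + 55.874 + 21.301 + 46.947 = 204.896 mg/L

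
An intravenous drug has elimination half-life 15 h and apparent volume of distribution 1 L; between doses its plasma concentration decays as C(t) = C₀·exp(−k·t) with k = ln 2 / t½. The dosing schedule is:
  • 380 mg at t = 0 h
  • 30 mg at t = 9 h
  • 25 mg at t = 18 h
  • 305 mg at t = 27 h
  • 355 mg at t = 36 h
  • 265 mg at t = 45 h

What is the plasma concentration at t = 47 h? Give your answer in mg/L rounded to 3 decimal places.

631.217 mg/L

k = ln 2 / 15 = 0.04621 per h
Dose 1 (380 mg at t=0 h): 380·exp(−0.04621·47) = 43.307 mg/L
Dose 2 (30 mg at t=9 h): 30·exp(−0.04621·38) = 5.182 mg/L
Dose 3 (25 mg at t=18 h): 25·exp(−0.04621·29) = 6.546 mg/L
Dose 4 (305 mg at t=27 h): 305·exp(−0.04621·20) = 121.039 mg/L
Dose 5 (355 mg at t=36 h): 355·exp(−0.04621·11) = 213.537 mg/L
Dose 6 (265 mg at t=45 h): 265·exp(−0.04621·2) = 241.606 mg/L
C(47) = 43.307 + 5.182 + 6.546 + 121.039 + 213.537 + 241.606 = 631.217 mg/L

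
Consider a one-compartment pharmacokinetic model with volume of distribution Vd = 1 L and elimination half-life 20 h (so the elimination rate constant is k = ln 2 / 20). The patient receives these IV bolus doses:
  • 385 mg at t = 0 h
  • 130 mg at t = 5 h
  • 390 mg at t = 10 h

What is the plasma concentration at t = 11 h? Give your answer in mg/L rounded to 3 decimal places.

k = ln 2 / 20 = 0.03466 per h
Dose 1 (385 mg at t=0 h): 385·exp(−0.03466·11) = 262.963 mg/L
Dose 2 (130 mg at t=5 h): 130·exp(−0.03466·6) = 105.593 mg/L
Dose 3 (390 mg at t=10 h): 390·exp(−0.03466·1) = 376.715 mg/L
C(11) = 262.963 + 105.593 + 376.715 = 745.271 mg/L

745.271 mg/L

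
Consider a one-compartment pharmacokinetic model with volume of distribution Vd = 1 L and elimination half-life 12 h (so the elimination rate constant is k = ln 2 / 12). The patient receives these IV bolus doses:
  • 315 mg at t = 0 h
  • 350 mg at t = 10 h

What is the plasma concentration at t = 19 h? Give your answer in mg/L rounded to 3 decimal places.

k = ln 2 / 12 = 0.05776 per h
Dose 1 (315 mg at t=0 h): 315·exp(−0.05776·19) = 105.119 mg/L
Dose 2 (350 mg at t=10 h): 350·exp(−0.05776·9) = 208.111 mg/L
C(19) = 105.119 + 208.111 = 313.230 mg/L

313.230 mg/L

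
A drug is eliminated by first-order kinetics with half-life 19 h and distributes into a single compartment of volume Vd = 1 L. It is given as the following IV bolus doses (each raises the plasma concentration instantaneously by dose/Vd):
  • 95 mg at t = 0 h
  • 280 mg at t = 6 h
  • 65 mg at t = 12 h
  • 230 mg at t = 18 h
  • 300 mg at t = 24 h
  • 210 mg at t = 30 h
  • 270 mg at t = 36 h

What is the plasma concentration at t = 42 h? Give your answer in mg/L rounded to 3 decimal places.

721.449 mg/L

k = ln 2 / 19 = 0.03648 per h
Dose 1 (95 mg at t=0 h): 95·exp(−0.03648·42) = 20.525 mg/L
Dose 2 (280 mg at t=6 h): 280·exp(−0.03648·36) = 75.298 mg/L
Dose 3 (65 mg at t=12 h): 65·exp(−0.03648·30) = 21.757 mg/L
Dose 4 (230 mg at t=18 h): 230·exp(−0.03648·24) = 95.825 mg/L
Dose 5 (300 mg at t=24 h): 300·exp(−0.03648·18) = 155.573 mg/L
Dose 6 (210 mg at t=30 h): 210·exp(−0.03648·12) = 135.549 mg/L
Dose 7 (270 mg at t=36 h): 270·exp(−0.03648·6) = 216.921 mg/L
C(42) = 20.525 + 75.298 + 21.757 + 95.825 + 155.573 + 135.549 + 216.921 = 721.449 mg/L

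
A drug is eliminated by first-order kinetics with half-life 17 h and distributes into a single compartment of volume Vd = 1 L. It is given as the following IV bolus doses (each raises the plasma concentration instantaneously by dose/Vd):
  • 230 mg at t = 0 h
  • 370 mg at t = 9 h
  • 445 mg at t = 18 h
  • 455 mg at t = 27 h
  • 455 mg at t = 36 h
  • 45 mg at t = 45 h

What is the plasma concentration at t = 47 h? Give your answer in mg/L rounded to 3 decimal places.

k = ln 2 / 17 = 0.04077 per h
Dose 1 (230 mg at t=0 h): 230·exp(−0.04077·47) = 33.843 mg/L
Dose 2 (370 mg at t=9 h): 370·exp(−0.04077·38) = 78.580 mg/L
Dose 3 (445 mg at t=18 h): 445·exp(−0.04077·29) = 136.408 mg/L
Dose 4 (455 mg at t=27 h): 455·exp(−0.04077·20) = 201.307 mg/L
Dose 5 (455 mg at t=36 h): 455·exp(−0.04077·11) = 290.554 mg/L
Dose 6 (45 mg at t=45 h): 45·exp(−0.04077·2) = 41.476 mg/L
C(47) = 33.843 + 78.580 + 136.408 + 201.307 + 290.554 + 41.476 = 782.167 mg/L

782.167 mg/L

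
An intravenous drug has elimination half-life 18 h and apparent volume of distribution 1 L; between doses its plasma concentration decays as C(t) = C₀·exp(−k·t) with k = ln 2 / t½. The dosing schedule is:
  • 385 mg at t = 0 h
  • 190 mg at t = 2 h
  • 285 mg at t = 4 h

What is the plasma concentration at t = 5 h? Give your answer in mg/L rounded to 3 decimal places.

761.076 mg/L

k = ln 2 / 18 = 0.03851 per h
Dose 1 (385 mg at t=0 h): 385·exp(−0.03851·5) = 317.571 mg/L
Dose 2 (190 mg at t=2 h): 190·exp(−0.03851·3) = 169.271 mg/L
Dose 3 (285 mg at t=4 h): 285·exp(−0.03851·1) = 274.234 mg/L
C(5) = 317.571 + 169.271 + 274.234 = 761.076 mg/L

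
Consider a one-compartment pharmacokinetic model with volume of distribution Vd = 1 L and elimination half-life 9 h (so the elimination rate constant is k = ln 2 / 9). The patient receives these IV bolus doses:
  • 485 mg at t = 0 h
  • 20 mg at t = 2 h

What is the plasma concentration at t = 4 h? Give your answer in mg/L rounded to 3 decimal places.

k = ln 2 / 9 = 0.07702 per h
Dose 1 (485 mg at t=0 h): 485·exp(−0.07702·4) = 356.411 mg/L
Dose 2 (20 mg at t=2 h): 20·exp(−0.07702·2) = 17.145 mg/L
C(4) = 356.411 + 17.145 = 373.555 mg/L

373.555 mg/L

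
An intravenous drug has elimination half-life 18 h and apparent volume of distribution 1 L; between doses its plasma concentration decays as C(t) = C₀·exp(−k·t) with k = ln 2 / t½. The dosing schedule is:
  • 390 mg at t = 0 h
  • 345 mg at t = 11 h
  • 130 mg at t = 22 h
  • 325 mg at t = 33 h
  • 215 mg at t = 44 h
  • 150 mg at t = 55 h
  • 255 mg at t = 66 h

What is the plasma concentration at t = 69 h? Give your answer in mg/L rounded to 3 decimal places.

k = ln 2 / 18 = 0.03851 per h
Dose 1 (390 mg at t=0 h): 390·exp(−0.03851·69) = 27.360 mg/L
Dose 2 (345 mg at t=11 h): 345·exp(−0.03851·58) = 36.969 mg/L
Dose 3 (130 mg at t=22 h): 130·exp(−0.03851·47) = 21.277 mg/L
Dose 4 (325 mg at t=33 h): 325·exp(−0.03851·36) = 81.250 mg/L
Dose 5 (215 mg at t=44 h): 215·exp(−0.03851·25) = 82.100 mg/L
Dose 6 (150 mg at t=55 h): 150·exp(−0.03851·14) = 87.490 mg/L
Dose 7 (255 mg at t=66 h): 255·exp(−0.03851·3) = 227.179 mg/L
C(69) = 27.360 + 36.969 + 21.277 + 81.250 + 82.100 + 87.490 + 227.179 = 563.625 mg/L

563.625 mg/L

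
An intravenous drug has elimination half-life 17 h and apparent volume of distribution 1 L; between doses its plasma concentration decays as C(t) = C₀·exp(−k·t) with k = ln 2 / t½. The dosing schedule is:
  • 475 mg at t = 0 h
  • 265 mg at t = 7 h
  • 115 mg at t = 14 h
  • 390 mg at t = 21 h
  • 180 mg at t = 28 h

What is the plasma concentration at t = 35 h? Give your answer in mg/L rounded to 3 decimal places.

603.144 mg/L

k = ln 2 / 17 = 0.04077 per h
Dose 1 (475 mg at t=0 h): 475·exp(−0.04077·35) = 114.006 mg/L
Dose 2 (265 mg at t=7 h): 265·exp(−0.04077·28) = 84.612 mg/L
Dose 3 (115 mg at t=14 h): 115·exp(−0.04077·21) = 48.847 mg/L
Dose 4 (390 mg at t=21 h): 390·exp(−0.04077·14) = 220.373 mg/L
Dose 5 (180 mg at t=28 h): 180·exp(−0.04077·7) = 135.307 mg/L
C(35) = 114.006 + 84.612 + 48.847 + 220.373 + 135.307 = 603.144 mg/L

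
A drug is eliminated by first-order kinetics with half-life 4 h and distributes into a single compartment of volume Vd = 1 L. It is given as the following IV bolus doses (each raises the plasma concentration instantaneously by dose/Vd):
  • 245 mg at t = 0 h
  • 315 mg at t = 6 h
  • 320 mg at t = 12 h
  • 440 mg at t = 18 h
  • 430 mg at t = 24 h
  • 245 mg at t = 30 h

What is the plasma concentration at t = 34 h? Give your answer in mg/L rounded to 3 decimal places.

k = ln 2 / 4 = 0.17329 per h
Dose 1 (245 mg at t=0 h): 245·exp(−0.17329·34) = 0.677 mg/L
Dose 2 (315 mg at t=6 h): 315·exp(−0.17329·28) = 2.461 mg/L
Dose 3 (320 mg at t=12 h): 320·exp(−0.17329·22) = 7.071 mg/L
Dose 4 (440 mg at t=18 h): 440·exp(−0.17329·16) = 27.500 mg/L
Dose 5 (430 mg at t=24 h): 430·exp(−0.17329·10) = 76.014 mg/L
Dose 6 (245 mg at t=30 h): 245·exp(−0.17329·4) = 122.500 mg/L
C(34) = 0.677 + 2.461 + 7.071 + 27.500 + 76.014 + 122.500 = 236.223 mg/L

236.223 mg/L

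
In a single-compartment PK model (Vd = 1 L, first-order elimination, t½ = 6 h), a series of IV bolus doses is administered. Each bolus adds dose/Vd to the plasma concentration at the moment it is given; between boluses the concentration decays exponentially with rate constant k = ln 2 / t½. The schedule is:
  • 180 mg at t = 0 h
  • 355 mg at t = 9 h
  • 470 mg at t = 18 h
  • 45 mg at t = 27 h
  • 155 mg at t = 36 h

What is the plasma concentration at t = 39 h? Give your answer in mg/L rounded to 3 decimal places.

k = ln 2 / 6 = 0.11552 per h
Dose 1 (180 mg at t=0 h): 180·exp(−0.11552·39) = 1.989 mg/L
Dose 2 (355 mg at t=9 h): 355·exp(−0.11552·30) = 11.094 mg/L
Dose 3 (470 mg at t=18 h): 470·exp(−0.11552·21) = 41.543 mg/L
Dose 4 (45 mg at t=27 h): 45·exp(−0.11552·12) = 11.250 mg/L
Dose 5 (155 mg at t=36 h): 155·exp(−0.11552·3) = 109.602 mg/L
C(39) = 1.989 + 11.094 + 41.543 + 11.250 + 109.602 = 175.477 mg/L

175.477 mg/L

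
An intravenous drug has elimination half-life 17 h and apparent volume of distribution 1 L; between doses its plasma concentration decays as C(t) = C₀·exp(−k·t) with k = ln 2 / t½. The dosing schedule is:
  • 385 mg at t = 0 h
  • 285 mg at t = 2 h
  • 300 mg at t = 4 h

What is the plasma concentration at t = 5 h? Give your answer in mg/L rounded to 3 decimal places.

854.195 mg/L

k = ln 2 / 17 = 0.04077 per h
Dose 1 (385 mg at t=0 h): 385·exp(−0.04077·5) = 313.995 mg/L
Dose 2 (285 mg at t=2 h): 285·exp(−0.04077·3) = 252.187 mg/L
Dose 3 (300 mg at t=4 h): 300·exp(−0.04077·1) = 288.014 mg/L
C(5) = 313.995 + 252.187 + 288.014 = 854.195 mg/L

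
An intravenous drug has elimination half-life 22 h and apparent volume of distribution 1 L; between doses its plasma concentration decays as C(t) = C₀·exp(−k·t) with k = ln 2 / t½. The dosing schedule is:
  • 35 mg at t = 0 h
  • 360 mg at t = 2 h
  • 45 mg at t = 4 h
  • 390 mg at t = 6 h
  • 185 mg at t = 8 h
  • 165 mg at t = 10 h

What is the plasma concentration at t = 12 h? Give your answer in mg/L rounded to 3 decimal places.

k = ln 2 / 22 = 0.03151 per h
Dose 1 (35 mg at t=0 h): 35·exp(−0.03151·12) = 23.981 mg/L
Dose 2 (360 mg at t=2 h): 360·exp(−0.03151·10) = 262.706 mg/L
Dose 3 (45 mg at t=4 h): 45·exp(−0.03151·8) = 34.974 mg/L
Dose 4 (390 mg at t=6 h): 390·exp(−0.03151·6) = 322.824 mg/L
Dose 5 (185 mg at t=8 h): 185·exp(−0.03151·4) = 163.094 mg/L
Dose 6 (165 mg at t=10 h): 165·exp(−0.03151·2) = 154.924 mg/L
C(12) = 23.981 + 262.706 + 34.974 + 322.824 + 163.094 + 154.924 = 962.503 mg/L

962.503 mg/L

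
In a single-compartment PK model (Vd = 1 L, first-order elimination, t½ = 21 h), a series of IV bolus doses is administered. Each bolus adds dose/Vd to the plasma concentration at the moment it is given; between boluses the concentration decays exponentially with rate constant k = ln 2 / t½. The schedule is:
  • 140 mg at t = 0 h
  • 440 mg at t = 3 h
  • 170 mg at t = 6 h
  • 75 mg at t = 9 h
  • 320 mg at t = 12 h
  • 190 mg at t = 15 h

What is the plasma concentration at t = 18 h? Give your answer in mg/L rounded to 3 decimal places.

950.190 mg/L

k = ln 2 / 21 = 0.03301 per h
Dose 1 (140 mg at t=0 h): 140·exp(−0.03301·18) = 77.286 mg/L
Dose 2 (440 mg at t=3 h): 440·exp(−0.03301·15) = 268.183 mg/L
Dose 3 (170 mg at t=6 h): 170·exp(−0.03301·12) = 114.402 mg/L
Dose 4 (75 mg at t=9 h): 75·exp(−0.03301·9) = 55.725 mg/L
Dose 5 (320 mg at t=12 h): 320·exp(−0.03301·6) = 262.507 mg/L
Dose 6 (190 mg at t=15 h): 190·exp(−0.03301·3) = 172.087 mg/L
C(18) = 77.286 + 268.183 + 114.402 + 55.725 + 262.507 + 172.087 = 950.190 mg/L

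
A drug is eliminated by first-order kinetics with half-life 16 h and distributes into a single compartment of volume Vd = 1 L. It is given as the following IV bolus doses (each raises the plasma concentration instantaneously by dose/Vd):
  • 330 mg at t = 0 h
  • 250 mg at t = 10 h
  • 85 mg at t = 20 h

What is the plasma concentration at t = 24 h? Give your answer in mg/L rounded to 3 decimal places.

k = ln 2 / 16 = 0.04332 per h
Dose 1 (330 mg at t=0 h): 330·exp(−0.04332·24) = 116.673 mg/L
Dose 2 (250 mg at t=10 h): 250·exp(−0.04332·14) = 136.313 mg/L
Dose 3 (85 mg at t=20 h): 85·exp(−0.04332·4) = 71.476 mg/L
C(24) = 116.673 + 136.313 + 71.476 = 324.462 mg/L

324.462 mg/L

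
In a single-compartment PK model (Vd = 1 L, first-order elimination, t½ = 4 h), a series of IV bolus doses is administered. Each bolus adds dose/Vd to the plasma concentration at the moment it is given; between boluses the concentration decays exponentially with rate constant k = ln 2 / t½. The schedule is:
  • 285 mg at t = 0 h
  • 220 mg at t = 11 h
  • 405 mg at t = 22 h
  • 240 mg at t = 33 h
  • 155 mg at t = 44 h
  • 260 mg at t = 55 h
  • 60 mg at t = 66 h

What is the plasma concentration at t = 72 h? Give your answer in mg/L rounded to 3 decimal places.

36.444 mg/L

k = ln 2 / 4 = 0.17329 per h
Dose 1 (285 mg at t=0 h): 285·exp(−0.17329·72) = 0.001 mg/L
Dose 2 (220 mg at t=11 h): 220·exp(−0.17329·61) = 0.006 mg/L
Dose 3 (405 mg at t=22 h): 405·exp(−0.17329·50) = 0.070 mg/L
Dose 4 (240 mg at t=33 h): 240·exp(−0.17329·39) = 0.279 mg/L
Dose 5 (155 mg at t=44 h): 155·exp(−0.17329·28) = 1.211 mg/L
Dose 6 (260 mg at t=55 h): 260·exp(−0.17329·17) = 13.665 mg/L
Dose 7 (60 mg at t=66 h): 60·exp(−0.17329·6) = 21.213 mg/L
C(72) = 0.001 + 0.006 + 0.070 + 0.279 + 1.211 + 13.665 + 21.213 = 36.444 mg/L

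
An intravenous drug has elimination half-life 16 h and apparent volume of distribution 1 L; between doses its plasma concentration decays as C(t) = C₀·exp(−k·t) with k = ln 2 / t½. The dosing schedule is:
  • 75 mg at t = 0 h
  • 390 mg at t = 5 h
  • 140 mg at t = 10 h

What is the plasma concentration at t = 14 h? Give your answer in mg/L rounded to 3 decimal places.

422.699 mg/L

k = ln 2 / 16 = 0.04332 per h
Dose 1 (75 mg at t=0 h): 75·exp(−0.04332·14) = 40.894 mg/L
Dose 2 (390 mg at t=5 h): 390·exp(−0.04332·9) = 264.080 mg/L
Dose 3 (140 mg at t=10 h): 140·exp(−0.04332·4) = 117.725 mg/L
C(14) = 40.894 + 264.080 + 117.725 = 422.699 mg/L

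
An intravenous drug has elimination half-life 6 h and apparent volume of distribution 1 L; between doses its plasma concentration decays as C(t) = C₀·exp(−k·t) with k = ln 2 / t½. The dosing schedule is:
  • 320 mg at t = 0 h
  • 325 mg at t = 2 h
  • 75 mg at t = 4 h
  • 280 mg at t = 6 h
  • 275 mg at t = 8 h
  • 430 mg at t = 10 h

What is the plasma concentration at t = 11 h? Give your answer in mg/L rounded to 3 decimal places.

972.796 mg/L

k = ln 2 / 6 = 0.11552 per h
Dose 1 (320 mg at t=0 h): 320·exp(−0.11552·11) = 89.797 mg/L
Dose 2 (325 mg at t=2 h): 325·exp(−0.11552·9) = 114.905 mg/L
Dose 3 (75 mg at t=4 h): 75·exp(−0.11552·7) = 33.409 mg/L
Dose 4 (280 mg at t=6 h): 280·exp(−0.11552·5) = 157.145 mg/L
Dose 5 (275 mg at t=8 h): 275·exp(−0.11552·3) = 194.454 mg/L
Dose 6 (430 mg at t=10 h): 430·exp(−0.11552·1) = 383.086 mg/L
C(11) = 89.797 + 114.905 + 33.409 + 157.145 + 194.454 + 383.086 = 972.796 mg/L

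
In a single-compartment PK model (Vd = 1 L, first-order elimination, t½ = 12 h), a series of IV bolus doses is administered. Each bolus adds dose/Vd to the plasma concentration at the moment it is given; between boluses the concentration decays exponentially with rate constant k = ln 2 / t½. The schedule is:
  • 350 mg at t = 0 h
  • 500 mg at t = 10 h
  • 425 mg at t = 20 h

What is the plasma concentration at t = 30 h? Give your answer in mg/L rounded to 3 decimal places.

457.885 mg/L

k = ln 2 / 12 = 0.05776 per h
Dose 1 (350 mg at t=0 h): 350·exp(−0.05776·30) = 61.872 mg/L
Dose 2 (500 mg at t=10 h): 500·exp(−0.05776·20) = 157.490 mg/L
Dose 3 (425 mg at t=20 h): 425·exp(−0.05776·10) = 238.523 mg/L
C(30) = 61.872 + 157.490 + 238.523 = 457.885 mg/L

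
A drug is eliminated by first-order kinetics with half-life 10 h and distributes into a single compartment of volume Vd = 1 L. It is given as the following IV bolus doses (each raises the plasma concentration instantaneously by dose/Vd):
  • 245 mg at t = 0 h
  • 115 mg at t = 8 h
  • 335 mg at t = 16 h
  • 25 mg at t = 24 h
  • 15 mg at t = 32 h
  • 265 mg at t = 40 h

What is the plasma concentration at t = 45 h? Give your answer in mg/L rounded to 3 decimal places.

k = ln 2 / 10 = 0.06931 per h
Dose 1 (245 mg at t=0 h): 245·exp(−0.06931·45) = 10.828 mg/L
Dose 2 (115 mg at t=8 h): 115·exp(−0.06931·37) = 8.849 mg/L
Dose 3 (335 mg at t=16 h): 335·exp(−0.06931·29) = 44.881 mg/L
Dose 4 (25 mg at t=24 h): 25·exp(−0.06931·21) = 5.831 mg/L
Dose 5 (15 mg at t=32 h): 15·exp(−0.06931·13) = 6.092 mg/L
Dose 6 (265 mg at t=40 h): 265·exp(−0.06931·5) = 187.383 mg/L
C(45) = 10.828 + 8.849 + 44.881 + 5.831 + 6.092 + 187.383 = 263.864 mg/L

263.864 mg/L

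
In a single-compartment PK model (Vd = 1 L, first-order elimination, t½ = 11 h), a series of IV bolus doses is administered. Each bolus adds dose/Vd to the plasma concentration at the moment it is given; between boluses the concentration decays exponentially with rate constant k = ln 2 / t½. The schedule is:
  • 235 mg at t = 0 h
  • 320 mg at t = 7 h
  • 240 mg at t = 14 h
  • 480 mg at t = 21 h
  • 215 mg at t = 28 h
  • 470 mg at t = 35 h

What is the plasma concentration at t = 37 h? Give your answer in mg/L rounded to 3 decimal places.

k = ln 2 / 11 = 0.06301 per h
Dose 1 (235 mg at t=0 h): 235·exp(−0.06301·37) = 22.830 mg/L
Dose 2 (320 mg at t=7 h): 320·exp(−0.06301·30) = 48.324 mg/L
Dose 3 (240 mg at t=14 h): 240·exp(−0.06301·23) = 56.336 mg/L
Dose 4 (480 mg at t=21 h): 480·exp(−0.06301·16) = 175.138 mg/L
Dose 5 (215 mg at t=28 h): 215·exp(−0.06301·9) = 121.939 mg/L
Dose 6 (470 mg at t=35 h): 470·exp(−0.06301·2) = 414.348 mg/L
C(37) = 22.830 + 48.324 + 56.336 + 175.138 + 121.939 + 414.348 = 838.914 mg/L

838.914 mg/L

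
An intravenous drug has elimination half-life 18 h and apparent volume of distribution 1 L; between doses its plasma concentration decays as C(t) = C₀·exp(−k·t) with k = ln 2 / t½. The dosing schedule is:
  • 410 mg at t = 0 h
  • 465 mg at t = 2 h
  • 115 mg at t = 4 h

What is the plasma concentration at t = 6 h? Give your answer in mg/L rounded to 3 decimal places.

830.511 mg/L

k = ln 2 / 18 = 0.03851 per h
Dose 1 (410 mg at t=0 h): 410·exp(−0.03851·6) = 325.417 mg/L
Dose 2 (465 mg at t=2 h): 465·exp(−0.03851·4) = 398.618 mg/L
Dose 3 (115 mg at t=4 h): 115·exp(−0.03851·2) = 106.476 mg/L
C(6) = 325.417 + 398.618 + 106.476 = 830.511 mg/L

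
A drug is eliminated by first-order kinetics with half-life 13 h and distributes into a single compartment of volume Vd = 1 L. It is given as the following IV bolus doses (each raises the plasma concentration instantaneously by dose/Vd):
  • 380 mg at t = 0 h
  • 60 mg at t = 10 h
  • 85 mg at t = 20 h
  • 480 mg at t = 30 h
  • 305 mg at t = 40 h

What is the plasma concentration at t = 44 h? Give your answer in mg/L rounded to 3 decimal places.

543.775 mg/L

k = ln 2 / 13 = 0.05332 per h
Dose 1 (380 mg at t=0 h): 380·exp(−0.05332·44) = 36.384 mg/L
Dose 2 (60 mg at t=10 h): 60·exp(−0.05332·34) = 9.791 mg/L
Dose 3 (85 mg at t=20 h): 85·exp(−0.05332·24) = 23.641 mg/L
Dose 4 (480 mg at t=30 h): 480·exp(−0.05332·14) = 227.539 mg/L
Dose 5 (305 mg at t=40 h): 305·exp(−0.05332·4) = 246.420 mg/L
C(44) = 36.384 + 9.791 + 23.641 + 227.539 + 246.420 = 543.775 mg/L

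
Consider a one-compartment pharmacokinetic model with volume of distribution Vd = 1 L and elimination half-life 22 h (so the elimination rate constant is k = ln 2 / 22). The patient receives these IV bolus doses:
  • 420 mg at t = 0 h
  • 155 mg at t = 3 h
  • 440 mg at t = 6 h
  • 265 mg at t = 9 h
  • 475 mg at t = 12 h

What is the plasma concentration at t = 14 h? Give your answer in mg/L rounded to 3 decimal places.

1394.139 mg/L

k = ln 2 / 22 = 0.03151 per h
Dose 1 (420 mg at t=0 h): 420·exp(−0.03151·14) = 270.200 mg/L
Dose 2 (155 mg at t=3 h): 155·exp(−0.03151·11) = 109.602 mg/L
Dose 3 (440 mg at t=6 h): 440·exp(−0.03151·8) = 341.969 mg/L
Dose 4 (265 mg at t=9 h): 265·exp(−0.03151·5) = 226.376 mg/L
Dose 5 (475 mg at t=12 h): 475·exp(−0.03151·2) = 445.992 mg/L
C(14) = 270.200 + 109.602 + 341.969 + 226.376 + 445.992 = 1394.139 mg/L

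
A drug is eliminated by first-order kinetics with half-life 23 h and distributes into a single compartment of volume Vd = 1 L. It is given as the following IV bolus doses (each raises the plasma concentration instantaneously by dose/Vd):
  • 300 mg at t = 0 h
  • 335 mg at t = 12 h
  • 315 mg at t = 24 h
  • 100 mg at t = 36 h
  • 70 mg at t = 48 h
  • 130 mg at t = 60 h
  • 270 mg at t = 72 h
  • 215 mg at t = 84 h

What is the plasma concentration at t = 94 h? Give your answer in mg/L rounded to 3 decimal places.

k = ln 2 / 23 = 0.03014 per h
Dose 1 (300 mg at t=0 h): 300·exp(−0.03014·94) = 17.653 mg/L
Dose 2 (335 mg at t=12 h): 335·exp(−0.03014·82) = 28.301 mg/L
Dose 3 (315 mg at t=24 h): 315·exp(−0.03014·70) = 38.206 mg/L
Dose 4 (100 mg at t=36 h): 100·exp(−0.03014·58) = 17.413 mg/L
Dose 5 (70 mg at t=48 h): 70·exp(−0.03014·46) = 17.500 mg/L
Dose 6 (130 mg at t=60 h): 130·exp(−0.03014·34) = 46.660 mg/L
Dose 7 (270 mg at t=72 h): 270·exp(−0.03014·22) = 139.130 mg/L
Dose 8 (215 mg at t=84 h): 215·exp(−0.03014·10) = 159.058 mg/L
C(94) = 17.653 + 28.301 + 38.206 + 17.413 + 17.500 + 46.660 + 139.130 + 159.058 = 463.922 mg/L

463.922 mg/L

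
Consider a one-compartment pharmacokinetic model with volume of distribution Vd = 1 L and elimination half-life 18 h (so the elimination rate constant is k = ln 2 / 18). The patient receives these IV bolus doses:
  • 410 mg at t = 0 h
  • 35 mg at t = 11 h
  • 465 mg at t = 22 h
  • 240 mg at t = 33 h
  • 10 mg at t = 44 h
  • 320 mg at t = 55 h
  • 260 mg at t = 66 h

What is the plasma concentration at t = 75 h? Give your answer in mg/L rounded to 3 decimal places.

k = ln 2 / 18 = 0.03851 per h
Dose 1 (410 mg at t=0 h): 410·exp(−0.03851·75) = 22.829 mg/L
Dose 2 (35 mg at t=11 h): 35·exp(−0.03851·64) = 2.977 mg/L
Dose 3 (465 mg at t=22 h): 465·exp(−0.03851·53) = 60.407 mg/L
Dose 4 (240 mg at t=33 h): 240·exp(−0.03851·42) = 47.622 mg/L
Dose 5 (10 mg at t=44 h): 10·exp(−0.03851·31) = 3.031 mg/L
Dose 6 (320 mg at t=55 h): 320·exp(−0.03851·20) = 148.140 mg/L
Dose 7 (260 mg at t=66 h): 260·exp(−0.03851·9) = 183.848 mg/L
C(75) = 22.829 + 2.977 + 60.407 + 47.622 + 3.031 + 148.140 + 183.848 = 468.854 mg/L

468.854 mg/L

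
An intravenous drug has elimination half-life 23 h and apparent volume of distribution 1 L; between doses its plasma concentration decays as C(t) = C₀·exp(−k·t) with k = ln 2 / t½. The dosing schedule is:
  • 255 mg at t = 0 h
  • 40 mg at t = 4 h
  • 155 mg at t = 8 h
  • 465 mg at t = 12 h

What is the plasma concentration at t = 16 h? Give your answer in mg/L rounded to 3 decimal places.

k = ln 2 / 23 = 0.03014 per h
Dose 1 (255 mg at t=0 h): 255·exp(−0.03014·16) = 157.445 mg/L
Dose 2 (40 mg at t=4 h): 40·exp(−0.03014·12) = 27.861 mg/L
Dose 3 (155 mg at t=8 h): 155·exp(−0.03014·8) = 121.794 mg/L
Dose 4 (465 mg at t=12 h): 465·exp(−0.03014·4) = 412.192 mg/L
C(16) = 157.445 + 27.861 + 121.794 + 412.192 = 719.292 mg/L

719.292 mg/L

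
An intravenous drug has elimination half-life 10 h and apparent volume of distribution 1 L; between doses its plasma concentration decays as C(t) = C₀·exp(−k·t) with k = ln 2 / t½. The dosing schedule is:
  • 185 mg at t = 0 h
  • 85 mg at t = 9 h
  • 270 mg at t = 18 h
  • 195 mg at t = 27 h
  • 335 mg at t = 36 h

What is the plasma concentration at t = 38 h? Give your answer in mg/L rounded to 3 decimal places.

474.775 mg/L

k = ln 2 / 10 = 0.06931 per h
Dose 1 (185 mg at t=0 h): 185·exp(−0.06931·38) = 13.282 mg/L
Dose 2 (85 mg at t=9 h): 85·exp(−0.06931·29) = 11.388 mg/L
Dose 3 (270 mg at t=18 h): 270·exp(−0.06931·20) = 67.500 mg/L
Dose 4 (195 mg at t=27 h): 195·exp(−0.06931·11) = 90.971 mg/L
Dose 5 (335 mg at t=36 h): 335·exp(−0.06931·2) = 291.634 mg/L
C(38) = 13.282 + 11.388 + 67.500 + 90.971 + 291.634 = 474.775 mg/L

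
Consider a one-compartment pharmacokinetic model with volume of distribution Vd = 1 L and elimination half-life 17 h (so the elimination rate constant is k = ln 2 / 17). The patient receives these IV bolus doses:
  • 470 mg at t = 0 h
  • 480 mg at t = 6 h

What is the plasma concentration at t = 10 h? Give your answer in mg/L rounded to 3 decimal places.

k = ln 2 / 17 = 0.04077 per h
Dose 1 (470 mg at t=0 h): 470·exp(−0.04077·10) = 312.623 mg/L
Dose 2 (480 mg at t=6 h): 480·exp(−0.04077·4) = 407.766 mg/L
C(10) = 312.623 + 407.766 = 720.389 mg/L

720.389 mg/L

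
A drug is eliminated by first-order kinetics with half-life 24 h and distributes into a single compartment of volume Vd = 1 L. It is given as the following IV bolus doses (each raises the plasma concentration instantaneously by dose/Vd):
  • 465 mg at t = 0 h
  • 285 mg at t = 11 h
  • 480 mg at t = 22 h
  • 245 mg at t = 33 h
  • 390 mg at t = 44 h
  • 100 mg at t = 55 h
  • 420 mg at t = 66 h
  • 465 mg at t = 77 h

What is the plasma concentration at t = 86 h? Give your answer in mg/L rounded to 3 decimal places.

k = ln 2 / 24 = 0.02888 per h
Dose 1 (465 mg at t=0 h): 465·exp(−0.02888·86) = 38.794 mg/L
Dose 2 (285 mg at t=11 h): 285·exp(−0.02888·75) = 32.668 mg/L
Dose 3 (480 mg at t=22 h): 480·exp(−0.02888·64) = 75.595 mg/L
Dose 4 (245 mg at t=33 h): 245·exp(−0.02888·53) = 53.014 mg/L
Dose 5 (390 mg at t=44 h): 390·exp(−0.02888·42) = 115.948 mg/L
Dose 6 (100 mg at t=55 h): 100·exp(−0.02888·31) = 40.848 mg/L
Dose 7 (420 mg at t=66 h): 420·exp(−0.02888·20) = 235.717 mg/L
Dose 8 (465 mg at t=77 h): 465·exp(−0.02888·9) = 358.564 mg/L
C(86) = 38.794 + 32.668 + 75.595 + 53.014 + 115.948 + 40.848 + 235.717 + 358.564 = 951.148 mg/L

951.148 mg/L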